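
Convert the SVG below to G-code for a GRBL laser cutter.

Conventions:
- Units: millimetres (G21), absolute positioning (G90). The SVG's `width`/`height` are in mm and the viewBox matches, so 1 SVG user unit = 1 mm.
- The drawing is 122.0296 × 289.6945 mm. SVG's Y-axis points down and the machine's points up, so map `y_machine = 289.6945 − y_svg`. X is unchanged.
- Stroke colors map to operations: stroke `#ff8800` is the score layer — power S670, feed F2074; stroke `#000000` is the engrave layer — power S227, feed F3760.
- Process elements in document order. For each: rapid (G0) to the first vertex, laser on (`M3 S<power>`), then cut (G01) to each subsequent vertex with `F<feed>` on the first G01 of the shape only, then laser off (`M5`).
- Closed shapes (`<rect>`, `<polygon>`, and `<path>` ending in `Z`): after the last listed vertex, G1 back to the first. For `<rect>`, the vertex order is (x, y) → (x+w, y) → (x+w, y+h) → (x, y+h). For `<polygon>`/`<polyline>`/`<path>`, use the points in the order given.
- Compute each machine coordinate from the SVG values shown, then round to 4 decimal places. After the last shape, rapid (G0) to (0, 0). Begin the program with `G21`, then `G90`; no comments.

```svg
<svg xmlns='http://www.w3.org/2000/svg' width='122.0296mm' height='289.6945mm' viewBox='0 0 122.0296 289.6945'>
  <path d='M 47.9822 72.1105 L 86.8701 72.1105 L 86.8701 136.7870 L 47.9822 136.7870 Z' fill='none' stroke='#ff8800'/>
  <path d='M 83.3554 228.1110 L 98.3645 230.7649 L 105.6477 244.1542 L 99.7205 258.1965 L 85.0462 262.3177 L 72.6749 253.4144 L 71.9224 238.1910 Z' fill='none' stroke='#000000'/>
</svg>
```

G21
G90
G0 X47.9822 Y217.5840
M3 S670
G01 X86.8701 Y217.5840 F2074
G01 X86.8701 Y152.9075
G01 X47.9822 Y152.9075
G01 X47.9822 Y217.5840
M5
G0 X83.3554 Y61.5835
M3 S227
G01 X98.3645 Y58.9296 F3760
G01 X105.6477 Y45.5403
G01 X99.7205 Y31.4980
G01 X85.0462 Y27.3768
G01 X72.6749 Y36.2801
G01 X71.9224 Y51.5035
G01 X83.3554 Y61.5835
M5
G0 X0.0000 Y0.0000

Since the viewBox matches the mm dimensions, user units are millimetres directly. The only transform is the Y-flip y_m = 289.6945 − y_svg.

Shape 1 is a rectangle drawn with `<path>`. Its stroke #ff8800 means score at S670, F2074. After flipping Y the toolpath is (47.9822,217.5840) → (86.8701,217.5840) → (86.8701,152.9075) → (47.9822,152.9075) → (47.9822,217.5840), returning to the start.

Shape 2 is a regular polygon drawn with `<path>`. Its stroke #000000 means engrave at S227, F3760. After flipping Y the toolpath is (83.3554,61.5835) → (98.3645,58.9296) → (105.6477,45.5403) → (99.7205,31.4980) → (85.0462,27.3768) → (72.6749,36.2801) → (71.9224,51.5035) → (83.3554,61.5835), returning to the start.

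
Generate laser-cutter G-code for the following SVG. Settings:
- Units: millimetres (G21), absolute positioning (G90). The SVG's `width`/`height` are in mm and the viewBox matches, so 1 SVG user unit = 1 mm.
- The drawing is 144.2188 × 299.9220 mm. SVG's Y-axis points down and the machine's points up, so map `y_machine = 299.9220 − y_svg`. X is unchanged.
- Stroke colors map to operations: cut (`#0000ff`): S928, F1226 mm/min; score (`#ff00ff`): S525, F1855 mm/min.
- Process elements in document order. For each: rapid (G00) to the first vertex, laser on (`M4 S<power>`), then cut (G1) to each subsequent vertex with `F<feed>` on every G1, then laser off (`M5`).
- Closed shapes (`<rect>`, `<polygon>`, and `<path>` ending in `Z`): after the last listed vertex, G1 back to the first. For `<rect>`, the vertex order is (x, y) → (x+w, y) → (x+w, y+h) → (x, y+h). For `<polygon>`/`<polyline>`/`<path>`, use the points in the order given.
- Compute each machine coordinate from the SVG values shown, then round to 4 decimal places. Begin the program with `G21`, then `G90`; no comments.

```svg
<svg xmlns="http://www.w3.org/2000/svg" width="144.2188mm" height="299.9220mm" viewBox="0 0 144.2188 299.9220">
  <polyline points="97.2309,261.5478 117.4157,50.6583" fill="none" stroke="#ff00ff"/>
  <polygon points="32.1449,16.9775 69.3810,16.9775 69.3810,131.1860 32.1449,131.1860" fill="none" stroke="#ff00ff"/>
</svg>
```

1 u = 1 mm; y_m = 299.9220 − y.

[1] `<polyline>` line segment, #ff00ff→score S525 F1855: (97.2309,38.3742) → (117.4157,249.2637)

[2] `<polygon>` rectangle, #ff00ff→score S525 F1855: (32.1449,282.9445) → (69.3810,282.9445) → (69.3810,168.7360) → (32.1449,168.7360) → (32.1449,282.9445) (closed)

G21
G90
G00 X97.2309 Y38.3742
M4 S525
G1 X117.4157 Y249.2637 F1855
M5
G00 X32.1449 Y282.9445
M4 S525
G1 X69.3810 Y282.9445 F1855
G1 X69.3810 Y168.7360 F1855
G1 X32.1449 Y168.7360 F1855
G1 X32.1449 Y282.9445 F1855
M5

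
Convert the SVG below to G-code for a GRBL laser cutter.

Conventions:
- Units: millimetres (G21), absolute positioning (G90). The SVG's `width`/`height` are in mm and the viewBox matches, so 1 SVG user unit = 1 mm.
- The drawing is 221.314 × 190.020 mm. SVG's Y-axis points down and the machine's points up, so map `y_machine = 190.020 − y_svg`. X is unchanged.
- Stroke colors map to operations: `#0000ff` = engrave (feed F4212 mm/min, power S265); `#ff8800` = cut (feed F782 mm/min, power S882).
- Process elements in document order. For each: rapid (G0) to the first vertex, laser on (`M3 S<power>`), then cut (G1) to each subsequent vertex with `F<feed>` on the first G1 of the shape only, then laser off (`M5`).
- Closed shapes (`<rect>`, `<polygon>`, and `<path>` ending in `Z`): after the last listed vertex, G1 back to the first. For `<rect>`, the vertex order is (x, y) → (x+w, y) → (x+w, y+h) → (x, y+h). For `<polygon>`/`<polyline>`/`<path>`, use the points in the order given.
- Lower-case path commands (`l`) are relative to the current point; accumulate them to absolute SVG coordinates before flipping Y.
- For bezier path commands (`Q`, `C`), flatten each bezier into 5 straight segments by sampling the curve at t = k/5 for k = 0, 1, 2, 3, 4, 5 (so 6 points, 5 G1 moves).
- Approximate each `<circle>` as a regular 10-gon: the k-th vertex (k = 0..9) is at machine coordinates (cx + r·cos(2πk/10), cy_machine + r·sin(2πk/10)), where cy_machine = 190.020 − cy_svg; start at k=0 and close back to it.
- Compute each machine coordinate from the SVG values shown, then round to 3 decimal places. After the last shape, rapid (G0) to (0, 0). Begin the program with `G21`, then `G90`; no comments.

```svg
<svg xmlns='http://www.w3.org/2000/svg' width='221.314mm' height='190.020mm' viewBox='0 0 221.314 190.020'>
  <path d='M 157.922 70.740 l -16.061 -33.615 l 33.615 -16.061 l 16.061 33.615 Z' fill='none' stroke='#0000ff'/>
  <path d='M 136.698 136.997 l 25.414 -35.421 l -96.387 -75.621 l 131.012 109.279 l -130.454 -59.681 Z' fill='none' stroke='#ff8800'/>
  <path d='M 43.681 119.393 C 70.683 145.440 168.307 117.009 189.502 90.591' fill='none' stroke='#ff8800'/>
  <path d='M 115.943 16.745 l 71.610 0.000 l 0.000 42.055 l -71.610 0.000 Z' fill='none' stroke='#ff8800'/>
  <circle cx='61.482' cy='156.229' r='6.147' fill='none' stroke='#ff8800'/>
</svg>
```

G21
G90
G0 X157.922 Y119.280
M3 S265
G1 X141.861 Y152.895 F4212
G1 X175.476 Y168.956
G1 X191.537 Y135.341
G1 X157.922 Y119.280
M5
G0 X136.698 Y53.023
M3 S882
G1 X162.112 Y88.444 F782
G1 X65.725 Y164.065
G1 X196.737 Y54.786
G1 X66.283 Y114.467
G1 X136.698 Y53.023
M5
G0 X43.681 Y70.627
M3 S882
G1 X67.180 Y61.084 F782
G1 X100.571 Y61.905
G1 X136.793 Y70.377
G1 X168.790 Y83.789
G1 X189.502 Y99.429
M5
G0 X115.943 Y173.275
M3 S882
G1 X187.553 Y173.275 F782
G1 X187.553 Y131.220
G1 X115.943 Y131.220
G1 X115.943 Y173.275
M5
G0 X67.629 Y33.791
M3 S882
G1 X66.455 Y37.404 F782
G1 X63.382 Y39.637
G1 X59.582 Y39.637
G1 X56.509 Y37.404
G1 X55.335 Y33.791
G1 X56.509 Y30.178
G1 X59.582 Y27.945
G1 X63.382 Y27.945
G1 X66.455 Y30.178
G1 X67.629 Y33.791
M5
G0 X0.000 Y0.000

viewBox `0 0 221.314 190.020` with mm width/height → 1 unit = 1 mm. Flip: y_m = 190.020 − y_svg.

**Shape 1** — `<path>` regular polygon, stroke `#0000ff` → engrave (S265, F4212). Machine vertices: (157.922,119.280) → (141.861,152.895) → (175.476,168.956) → (191.537,135.341) → (157.922,119.280). Closed: final G1 returns to the first vertex.

**Shape 2** — `<path>` closed polygon, stroke `#ff8800` → cut (S882, F782). Machine vertices: (136.698,53.023) → (162.112,88.444) → (65.725,164.065) → (196.737,54.786) → (66.283,114.467) → (136.698,53.023). Closed: final G1 returns to the first vertex.

**Shape 3** — `<path>` cubic bezier, stroke `#ff8800` → cut (S882, F782). Control points (SVG): P0=(43.681,119.393), P1=(70.683,145.440), P2=(168.307,117.009), P3=(189.502,90.591); sampled at t=k/5. Machine vertices: (43.681,70.627) → (67.180,61.084) → (100.571,61.905) → (136.793,70.377) → (168.790,83.789) → (189.502,99.429). Open path.

**Shape 4** — `<path>` rectangle, stroke `#ff8800` → cut (S882, F782). Machine vertices: (115.943,173.275) → (187.553,173.275) → (187.553,131.220) → (115.943,131.220) → (115.943,173.275). Closed: final G1 returns to the first vertex.

**Shape 5** — `<circle>` circle, stroke `#ff8800` → cut (S882, F782). Machine vertices: (67.629,33.791) → (66.455,37.404) → (63.382,39.637) → (59.582,39.637) → (56.509,37.404) → (55.335,33.791) → (56.509,30.178) → (59.582,27.945) → (63.382,27.945) → (66.455,30.178) → (67.629,33.791). Closed: final G1 returns to the first vertex.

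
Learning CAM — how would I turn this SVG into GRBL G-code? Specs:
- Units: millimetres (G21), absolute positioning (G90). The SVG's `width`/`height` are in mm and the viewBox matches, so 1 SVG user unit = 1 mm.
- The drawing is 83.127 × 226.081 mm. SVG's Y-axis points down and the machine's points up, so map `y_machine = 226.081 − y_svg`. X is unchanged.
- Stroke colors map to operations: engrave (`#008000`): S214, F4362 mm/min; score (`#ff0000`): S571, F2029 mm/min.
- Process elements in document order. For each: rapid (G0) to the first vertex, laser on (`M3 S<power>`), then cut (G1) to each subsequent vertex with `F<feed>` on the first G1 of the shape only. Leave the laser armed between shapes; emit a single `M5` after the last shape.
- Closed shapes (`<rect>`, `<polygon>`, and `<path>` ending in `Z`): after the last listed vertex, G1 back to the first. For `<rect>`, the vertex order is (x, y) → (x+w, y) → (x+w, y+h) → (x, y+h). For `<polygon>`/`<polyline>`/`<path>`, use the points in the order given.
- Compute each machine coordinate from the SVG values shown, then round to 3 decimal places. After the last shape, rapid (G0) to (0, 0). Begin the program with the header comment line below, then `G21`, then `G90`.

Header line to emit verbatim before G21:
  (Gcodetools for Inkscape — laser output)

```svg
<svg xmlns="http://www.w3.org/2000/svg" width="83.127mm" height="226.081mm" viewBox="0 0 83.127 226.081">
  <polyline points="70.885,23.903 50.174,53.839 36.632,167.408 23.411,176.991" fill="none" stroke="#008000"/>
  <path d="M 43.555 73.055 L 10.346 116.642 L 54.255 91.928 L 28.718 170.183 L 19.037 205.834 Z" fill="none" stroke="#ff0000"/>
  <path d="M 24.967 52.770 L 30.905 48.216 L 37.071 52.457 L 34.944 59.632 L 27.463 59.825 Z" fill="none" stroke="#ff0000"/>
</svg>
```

(Gcodetools for Inkscape — laser output)
G21
G90
G0 X70.885 Y202.178
M3 S214
G1 X50.174 Y172.242 F4362
G1 X36.632 Y58.673
G1 X23.411 Y49.090
G0 X43.555 Y153.026
M3 S571
G1 X10.346 Y109.439 F2029
G1 X54.255 Y134.153
G1 X28.718 Y55.898
G1 X19.037 Y20.247
G1 X43.555 Y153.026
G0 X24.967 Y173.311
M3 S571
G1 X30.905 Y177.865 F2029
G1 X37.071 Y173.624
G1 X34.944 Y166.449
G1 X27.463 Y166.256
G1 X24.967 Y173.311
M5
G0 X0.000 Y0.000

viewBox `0 0 83.127 226.081` with mm width/height → 1 unit = 1 mm. Flip: y_m = 226.081 − y_svg.

**Shape 1** — `<polyline>` open polyline, stroke `#008000` → engrave (S214, F4362). Machine vertices: (70.885,202.178) → (50.174,172.242) → (36.632,58.673) → (23.411,49.090). Open path.

**Shape 2** — `<path>` closed polygon, stroke `#ff0000` → score (S571, F2029). Machine vertices: (43.555,153.026) → (10.346,109.439) → (54.255,134.153) → (28.718,55.898) → (19.037,20.247) → (43.555,153.026). Closed: final G1 returns to the first vertex.

**Shape 3** — `<path>` regular polygon, stroke `#ff0000` → score (S571, F2029). Machine vertices: (24.967,173.311) → (30.905,177.865) → (37.071,173.624) → (34.944,166.449) → (27.463,166.256) → (24.967,173.311). Closed: final G1 returns to the first vertex.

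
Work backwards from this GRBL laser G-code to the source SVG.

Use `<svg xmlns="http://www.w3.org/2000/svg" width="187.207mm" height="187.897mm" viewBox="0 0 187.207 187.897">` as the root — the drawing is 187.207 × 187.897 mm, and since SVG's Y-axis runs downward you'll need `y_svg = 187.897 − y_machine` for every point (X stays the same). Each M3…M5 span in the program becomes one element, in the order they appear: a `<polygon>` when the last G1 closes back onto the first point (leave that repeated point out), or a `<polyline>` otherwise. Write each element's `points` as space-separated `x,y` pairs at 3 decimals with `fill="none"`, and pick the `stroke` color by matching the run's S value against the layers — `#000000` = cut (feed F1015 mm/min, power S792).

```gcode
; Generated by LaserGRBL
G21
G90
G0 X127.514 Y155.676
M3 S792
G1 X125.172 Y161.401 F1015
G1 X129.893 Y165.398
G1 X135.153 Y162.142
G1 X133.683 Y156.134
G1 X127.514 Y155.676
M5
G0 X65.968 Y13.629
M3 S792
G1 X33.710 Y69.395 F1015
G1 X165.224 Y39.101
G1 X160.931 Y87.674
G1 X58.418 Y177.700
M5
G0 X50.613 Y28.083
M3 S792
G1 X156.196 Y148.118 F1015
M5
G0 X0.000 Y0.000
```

<svg xmlns="http://www.w3.org/2000/svg" width="187.207mm" height="187.897mm" viewBox="0 0 187.207 187.897">
  <polygon points="127.514,32.221 125.172,26.496 129.893,22.499 135.153,25.755 133.683,31.763" fill="none" stroke="#000000"/>
  <polyline points="65.968,174.268 33.710,118.502 165.224,148.796 160.931,100.223 58.418,10.197" fill="none" stroke="#000000"/>
  <polyline points="50.613,159.814 156.196,39.779" fill="none" stroke="#000000"/>
</svg>

Machine Y-up, SVG Y-down with viewBox height 187.897, so y_svg = 187.897 − y_machine; X carries over. Every run uses S792, so all elements get stroke `#000000` (cut).

Run 1: The run returns to its start, so emit a `<polygon>` with points (Y-flipped): 127.514,32.221 125.172,26.496 129.893,22.499 135.153,25.755 133.683,31.763.

Run 2: The run is open, so emit a `<polyline>` with points (Y-flipped): 65.968,174.268 33.710,118.502 165.224,148.796 160.931,100.223 58.418,10.197.

Run 3: The run is open, so emit a `<polyline>` with points (Y-flipped): 50.613,159.814 156.196,39.779.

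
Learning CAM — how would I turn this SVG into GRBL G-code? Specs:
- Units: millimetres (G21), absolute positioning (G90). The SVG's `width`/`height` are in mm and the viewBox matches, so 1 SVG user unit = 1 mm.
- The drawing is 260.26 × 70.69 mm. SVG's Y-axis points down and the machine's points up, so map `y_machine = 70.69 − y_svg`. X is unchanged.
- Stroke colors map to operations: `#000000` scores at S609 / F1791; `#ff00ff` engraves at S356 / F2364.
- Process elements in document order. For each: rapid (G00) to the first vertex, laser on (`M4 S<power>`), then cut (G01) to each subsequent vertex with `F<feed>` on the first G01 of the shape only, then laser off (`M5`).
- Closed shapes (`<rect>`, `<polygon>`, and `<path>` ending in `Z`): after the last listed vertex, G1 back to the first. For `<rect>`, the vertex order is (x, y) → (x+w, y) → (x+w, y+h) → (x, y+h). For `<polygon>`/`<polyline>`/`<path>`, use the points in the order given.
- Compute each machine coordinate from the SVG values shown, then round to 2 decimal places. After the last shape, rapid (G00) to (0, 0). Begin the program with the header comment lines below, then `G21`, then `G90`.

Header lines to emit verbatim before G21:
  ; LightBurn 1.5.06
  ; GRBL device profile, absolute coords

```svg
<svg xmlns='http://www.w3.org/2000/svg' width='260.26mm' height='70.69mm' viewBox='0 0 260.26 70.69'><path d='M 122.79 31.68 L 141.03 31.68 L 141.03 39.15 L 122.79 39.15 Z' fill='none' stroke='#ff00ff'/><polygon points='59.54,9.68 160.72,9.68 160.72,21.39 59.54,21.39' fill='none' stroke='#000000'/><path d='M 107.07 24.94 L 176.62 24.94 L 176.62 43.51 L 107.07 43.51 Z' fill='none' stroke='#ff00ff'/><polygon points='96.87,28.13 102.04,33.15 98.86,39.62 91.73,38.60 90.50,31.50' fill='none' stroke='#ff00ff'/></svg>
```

1 u = 1 mm; y_m = 70.69 − y.

[1] `<path>` rectangle, #ff00ff→engrave S356 F2364: (122.79,39.01) → (141.03,39.01) → (141.03,31.54) → (122.79,31.54) → (122.79,39.01) (closed)

[2] `<polygon>` rectangle, #000000→score S609 F1791: (59.54,61.01) → (160.72,61.01) → (160.72,49.30) → (59.54,49.30) → (59.54,61.01) (closed)

[3] `<path>` rectangle, #ff00ff→engrave S356 F2364: (107.07,45.75) → (176.62,45.75) → (176.62,27.18) → (107.07,27.18) → (107.07,45.75) (closed)

[4] `<polygon>` regular polygon, #ff00ff→engrave S356 F2364: (96.87,42.56) → (102.04,37.54) → (98.86,31.07) → (91.73,32.09) → (90.50,39.19) → (96.87,42.56) (closed)

; LightBurn 1.5.06
; GRBL device profile, absolute coords
G21
G90
G00 X122.79 Y39.01
M4 S356
G01 X141.03 Y39.01 F2364
G01 X141.03 Y31.54
G01 X122.79 Y31.54
G01 X122.79 Y39.01
M5
G00 X59.54 Y61.01
M4 S609
G01 X160.72 Y61.01 F1791
G01 X160.72 Y49.30
G01 X59.54 Y49.30
G01 X59.54 Y61.01
M5
G00 X107.07 Y45.75
M4 S356
G01 X176.62 Y45.75 F2364
G01 X176.62 Y27.18
G01 X107.07 Y27.18
G01 X107.07 Y45.75
M5
G00 X96.87 Y42.56
M4 S356
G01 X102.04 Y37.54 F2364
G01 X98.86 Y31.07
G01 X91.73 Y32.09
G01 X90.50 Y39.19
G01 X96.87 Y42.56
M5
G00 X0.00 Y0.00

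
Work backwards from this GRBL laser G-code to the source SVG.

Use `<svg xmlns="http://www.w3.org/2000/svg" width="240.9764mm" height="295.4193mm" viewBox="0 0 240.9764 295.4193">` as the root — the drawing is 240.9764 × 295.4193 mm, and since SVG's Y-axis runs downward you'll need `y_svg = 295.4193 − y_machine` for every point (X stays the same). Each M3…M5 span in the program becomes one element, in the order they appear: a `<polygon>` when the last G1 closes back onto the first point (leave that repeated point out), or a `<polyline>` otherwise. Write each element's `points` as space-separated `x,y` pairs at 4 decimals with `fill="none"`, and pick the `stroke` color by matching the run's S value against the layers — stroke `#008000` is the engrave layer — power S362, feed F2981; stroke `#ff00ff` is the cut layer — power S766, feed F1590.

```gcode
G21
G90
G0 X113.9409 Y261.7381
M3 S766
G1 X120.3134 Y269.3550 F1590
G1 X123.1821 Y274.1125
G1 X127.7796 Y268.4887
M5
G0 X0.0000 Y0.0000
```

Each laser-on run becomes one SVG element. Flip Y back into SVG space with y_svg = 295.4193 − y_machine. Every run uses S766, so all elements get stroke `#ff00ff` (cut).

Run 1: The run is open, so emit a `<polyline>` with points (Y-flipped): 113.9409,33.6812 120.3134,26.0643 123.1821,21.3068 127.7796,26.9306.

<svg xmlns="http://www.w3.org/2000/svg" width="240.9764mm" height="295.4193mm" viewBox="0 0 240.9764 295.4193">
  <polyline points="113.9409,33.6812 120.3134,26.0643 123.1821,21.3068 127.7796,26.9306" fill="none" stroke="#ff00ff"/>
</svg>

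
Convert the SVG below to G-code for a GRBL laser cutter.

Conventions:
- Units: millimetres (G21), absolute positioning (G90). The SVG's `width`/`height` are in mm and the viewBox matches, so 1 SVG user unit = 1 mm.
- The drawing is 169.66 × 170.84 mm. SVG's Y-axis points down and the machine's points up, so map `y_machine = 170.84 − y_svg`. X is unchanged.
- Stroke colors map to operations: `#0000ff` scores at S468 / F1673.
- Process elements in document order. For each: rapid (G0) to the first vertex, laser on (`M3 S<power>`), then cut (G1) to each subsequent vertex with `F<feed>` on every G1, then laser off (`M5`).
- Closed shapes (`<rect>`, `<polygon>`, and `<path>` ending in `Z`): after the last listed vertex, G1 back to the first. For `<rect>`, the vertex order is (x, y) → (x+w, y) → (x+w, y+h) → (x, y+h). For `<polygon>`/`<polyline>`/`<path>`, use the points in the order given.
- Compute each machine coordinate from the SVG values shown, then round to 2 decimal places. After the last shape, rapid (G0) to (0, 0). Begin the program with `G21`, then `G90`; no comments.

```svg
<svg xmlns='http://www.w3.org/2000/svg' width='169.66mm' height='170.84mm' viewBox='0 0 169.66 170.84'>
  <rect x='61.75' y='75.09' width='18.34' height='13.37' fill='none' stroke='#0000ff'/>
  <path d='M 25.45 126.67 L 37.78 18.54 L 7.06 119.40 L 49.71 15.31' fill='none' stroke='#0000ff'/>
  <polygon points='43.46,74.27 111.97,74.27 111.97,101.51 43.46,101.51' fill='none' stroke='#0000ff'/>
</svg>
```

1 u = 1 mm; y_m = 170.84 − y.

[1] `<rect>` rectangle, #0000ff→score S468 F1673: (61.75,95.75) → (80.09,95.75) → (80.09,82.38) → (61.75,82.38) → (61.75,95.75) (closed)

[2] `<path>` open polyline, #0000ff→score S468 F1673: (25.45,44.17) → (37.78,152.30) → (7.06,51.44) → (49.71,155.53)

[3] `<polygon>` rectangle, #0000ff→score S468 F1673: (43.46,96.57) → (111.97,96.57) → (111.97,69.33) → (43.46,69.33) → (43.46,96.57) (closed)

G21
G90
G0 X61.75 Y95.75
M3 S468
G1 X80.09 Y95.75 F1673
G1 X80.09 Y82.38 F1673
G1 X61.75 Y82.38 F1673
G1 X61.75 Y95.75 F1673
M5
G0 X25.45 Y44.17
M3 S468
G1 X37.78 Y152.30 F1673
G1 X7.06 Y51.44 F1673
G1 X49.71 Y155.53 F1673
M5
G0 X43.46 Y96.57
M3 S468
G1 X111.97 Y96.57 F1673
G1 X111.97 Y69.33 F1673
G1 X43.46 Y69.33 F1673
G1 X43.46 Y96.57 F1673
M5
G0 X0.00 Y0.00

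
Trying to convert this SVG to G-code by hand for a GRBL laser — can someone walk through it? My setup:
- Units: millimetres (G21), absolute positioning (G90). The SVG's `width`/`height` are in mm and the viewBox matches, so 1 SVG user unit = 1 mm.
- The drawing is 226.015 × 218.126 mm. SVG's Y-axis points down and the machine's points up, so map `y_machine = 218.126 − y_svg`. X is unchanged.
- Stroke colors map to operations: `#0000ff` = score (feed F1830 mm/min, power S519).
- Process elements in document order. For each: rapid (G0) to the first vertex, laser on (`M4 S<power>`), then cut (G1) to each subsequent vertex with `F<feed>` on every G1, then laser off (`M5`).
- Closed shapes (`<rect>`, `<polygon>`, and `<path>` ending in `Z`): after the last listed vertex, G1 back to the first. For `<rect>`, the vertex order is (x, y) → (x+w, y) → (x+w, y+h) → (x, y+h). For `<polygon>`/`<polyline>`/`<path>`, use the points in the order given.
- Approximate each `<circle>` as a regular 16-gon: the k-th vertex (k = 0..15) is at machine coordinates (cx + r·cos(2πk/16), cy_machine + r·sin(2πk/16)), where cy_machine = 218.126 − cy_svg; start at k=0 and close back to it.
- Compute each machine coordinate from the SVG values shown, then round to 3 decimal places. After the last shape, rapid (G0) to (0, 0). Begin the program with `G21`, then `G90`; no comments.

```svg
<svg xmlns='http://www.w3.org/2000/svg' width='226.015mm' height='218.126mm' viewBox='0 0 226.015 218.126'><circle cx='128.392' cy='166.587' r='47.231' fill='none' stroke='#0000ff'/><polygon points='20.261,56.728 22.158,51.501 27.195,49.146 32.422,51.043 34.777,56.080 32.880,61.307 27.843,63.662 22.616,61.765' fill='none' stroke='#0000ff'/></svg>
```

G21
G90
G0 X175.623 Y51.539
M4 S519
G1 X172.028 Y69.614 F1830
G1 X161.789 Y84.936 F1830
G1 X146.467 Y95.175 F1830
G1 X128.392 Y98.770 F1830
G1 X110.317 Y95.175 F1830
G1 X94.995 Y84.936 F1830
G1 X84.756 Y69.614 F1830
G1 X81.161 Y51.539 F1830
G1 X84.756 Y33.464 F1830
G1 X94.995 Y18.142 F1830
G1 X110.317 Y7.903 F1830
G1 X128.392 Y4.308 F1830
G1 X146.467 Y7.903 F1830
G1 X161.789 Y18.142 F1830
G1 X172.028 Y33.464 F1830
G1 X175.623 Y51.539 F1830
M5
G0 X20.261 Y161.398
M4 S519
G1 X22.158 Y166.625 F1830
G1 X27.195 Y168.980 F1830
G1 X32.422 Y167.083 F1830
G1 X34.777 Y162.046 F1830
G1 X32.880 Y156.819 F1830
G1 X27.843 Y154.464 F1830
G1 X22.616 Y156.361 F1830
G1 X20.261 Y161.398 F1830
M5
G0 X0.000 Y0.000

viewBox `0 0 226.015 218.126` with mm width/height → 1 unit = 1 mm. Flip: y_m = 218.126 − y_svg.

**Shape 1** — `<circle>` circle, stroke `#0000ff` → score (S519, F1830). Machine vertices: (175.623,51.539) → (172.028,69.614) → (161.789,84.936) → (146.467,95.175) → (128.392,98.770) → (110.317,95.175) → (94.995,84.936) → (84.756,69.614) → (81.161,51.539) → (84.756,33.464) → (94.995,18.142) → (110.317,7.903) → (128.392,4.308) → (146.467,7.903) → (161.789,18.142) → (172.028,33.464) → (175.623,51.539). Closed: final G1 returns to the first vertex.

**Shape 2** — `<polygon>` regular polygon, stroke `#0000ff` → score (S519, F1830). Machine vertices: (20.261,161.398) → (22.158,166.625) → (27.195,168.980) → (32.422,167.083) → (34.777,162.046) → (32.880,156.819) → (27.843,154.464) → (22.616,156.361) → (20.261,161.398). Closed: final G1 returns to the first vertex.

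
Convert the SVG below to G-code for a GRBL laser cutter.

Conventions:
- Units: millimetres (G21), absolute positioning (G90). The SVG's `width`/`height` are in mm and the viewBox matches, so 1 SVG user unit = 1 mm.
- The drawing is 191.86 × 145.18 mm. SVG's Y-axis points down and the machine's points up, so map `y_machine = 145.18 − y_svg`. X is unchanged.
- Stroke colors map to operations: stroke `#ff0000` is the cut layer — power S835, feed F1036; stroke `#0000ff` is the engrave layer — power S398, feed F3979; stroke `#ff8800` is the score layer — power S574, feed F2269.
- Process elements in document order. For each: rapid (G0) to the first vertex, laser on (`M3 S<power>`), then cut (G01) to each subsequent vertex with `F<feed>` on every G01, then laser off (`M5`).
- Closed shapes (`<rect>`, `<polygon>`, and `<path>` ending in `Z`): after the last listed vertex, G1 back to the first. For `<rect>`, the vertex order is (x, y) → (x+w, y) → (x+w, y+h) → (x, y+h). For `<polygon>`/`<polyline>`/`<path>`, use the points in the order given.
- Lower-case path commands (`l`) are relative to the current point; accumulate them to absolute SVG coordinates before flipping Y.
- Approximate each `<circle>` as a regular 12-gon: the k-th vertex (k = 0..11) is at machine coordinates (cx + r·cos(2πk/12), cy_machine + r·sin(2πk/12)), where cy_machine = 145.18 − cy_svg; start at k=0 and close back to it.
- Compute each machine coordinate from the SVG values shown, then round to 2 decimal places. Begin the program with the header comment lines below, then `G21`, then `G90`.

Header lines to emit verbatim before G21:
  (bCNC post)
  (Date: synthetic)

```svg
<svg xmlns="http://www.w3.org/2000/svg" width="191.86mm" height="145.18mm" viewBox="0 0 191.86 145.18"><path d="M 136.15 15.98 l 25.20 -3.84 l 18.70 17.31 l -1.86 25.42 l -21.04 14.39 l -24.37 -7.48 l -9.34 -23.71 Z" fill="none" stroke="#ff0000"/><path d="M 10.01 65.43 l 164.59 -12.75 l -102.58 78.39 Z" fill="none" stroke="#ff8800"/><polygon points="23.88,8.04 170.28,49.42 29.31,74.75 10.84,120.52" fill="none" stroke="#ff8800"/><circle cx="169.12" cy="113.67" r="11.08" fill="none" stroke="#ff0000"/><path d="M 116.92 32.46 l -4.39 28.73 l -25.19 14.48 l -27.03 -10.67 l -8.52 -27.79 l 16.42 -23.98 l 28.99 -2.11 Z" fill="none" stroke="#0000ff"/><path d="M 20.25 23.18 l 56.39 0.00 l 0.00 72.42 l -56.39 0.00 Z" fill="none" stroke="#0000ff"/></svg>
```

(bCNC post)
(Date: synthetic)
G21
G90
G0 X136.15 Y129.20
M3 S835
G01 X161.35 Y133.04 F1036
G01 X180.05 Y115.73 F1036
G01 X178.19 Y90.31 F1036
G01 X157.15 Y75.92 F1036
G01 X132.78 Y83.40 F1036
G01 X123.44 Y107.11 F1036
G01 X136.15 Y129.20 F1036
M5
G0 X10.01 Y79.75
M3 S574
G01 X174.60 Y92.50 F2269
G01 X72.02 Y14.11 F2269
G01 X10.01 Y79.75 F2269
M5
G0 X23.88 Y137.14
M3 S574
G01 X170.28 Y95.76 F2269
G01 X29.31 Y70.43 F2269
G01 X10.84 Y24.66 F2269
G01 X23.88 Y137.14 F2269
M5
G0 X180.20 Y31.51
M3 S835
G01 X178.72 Y37.05 F1036
G01 X174.66 Y41.11 F1036
G01 X169.12 Y42.59 F1036
G01 X163.58 Y41.11 F1036
G01 X159.52 Y37.05 F1036
G01 X158.04 Y31.51 F1036
G01 X159.52 Y25.97 F1036
G01 X163.58 Y21.91 F1036
G01 X169.12 Y20.43 F1036
G01 X174.66 Y21.91 F1036
G01 X178.72 Y25.97 F1036
G01 X180.20 Y31.51 F1036
M5
G0 X116.92 Y112.72
M3 S398
G01 X112.53 Y83.99 F3979
G01 X87.34 Y69.51 F3979
G01 X60.31 Y80.18 F3979
G01 X51.79 Y107.97 F3979
G01 X68.21 Y131.95 F3979
G01 X97.20 Y134.06 F3979
G01 X116.92 Y112.72 F3979
M5
G0 X20.25 Y122.00
M3 S398
G01 X76.64 Y122.00 F3979
G01 X76.64 Y49.58 F3979
G01 X20.25 Y49.58 F3979
G01 X20.25 Y122.00 F3979
M5

1 u = 1 mm; y_m = 145.18 − y.

[1] `<path>` regular polygon, #ff0000→cut S835 F1036: (136.15,129.20) → (161.35,133.04) → (180.05,115.73) → (178.19,90.31) → (157.15,75.92) → (132.78,83.40) → (123.44,107.11) → (136.15,129.20) (closed)

[2] `<path>` closed polygon, #ff8800→score S574 F2269: (10.01,79.75) → (174.60,92.50) → (72.02,14.11) → (10.01,79.75) (closed)

[3] `<polygon>` closed polygon, #ff8800→score S574 F2269: (23.88,137.14) → (170.28,95.76) → (29.31,70.43) → (10.84,24.66) → (23.88,137.14) (closed)

[4] `<circle>` circle, #ff0000→cut S835 F1036: (180.20,31.51) → (178.72,37.05) → (174.66,41.11) → (169.12,42.59) → (163.58,41.11) → (159.52,37.05) → (158.04,31.51) → (159.52,25.97) → (163.58,21.91) → (169.12,20.43) → (174.66,21.91) → (178.72,25.97) → (180.20,31.51) (closed)

[5] `<path>` regular polygon, #0000ff→engrave S398 F3979: (116.92,112.72) → (112.53,83.99) → (87.34,69.51) → (60.31,80.18) → (51.79,107.97) → (68.21,131.95) → (97.20,134.06) → (116.92,112.72) (closed)

[6] `<path>` rectangle, #0000ff→engrave S398 F3979: (20.25,122.00) → (76.64,122.00) → (76.64,49.58) → (20.25,49.58) → (20.25,122.00) (closed)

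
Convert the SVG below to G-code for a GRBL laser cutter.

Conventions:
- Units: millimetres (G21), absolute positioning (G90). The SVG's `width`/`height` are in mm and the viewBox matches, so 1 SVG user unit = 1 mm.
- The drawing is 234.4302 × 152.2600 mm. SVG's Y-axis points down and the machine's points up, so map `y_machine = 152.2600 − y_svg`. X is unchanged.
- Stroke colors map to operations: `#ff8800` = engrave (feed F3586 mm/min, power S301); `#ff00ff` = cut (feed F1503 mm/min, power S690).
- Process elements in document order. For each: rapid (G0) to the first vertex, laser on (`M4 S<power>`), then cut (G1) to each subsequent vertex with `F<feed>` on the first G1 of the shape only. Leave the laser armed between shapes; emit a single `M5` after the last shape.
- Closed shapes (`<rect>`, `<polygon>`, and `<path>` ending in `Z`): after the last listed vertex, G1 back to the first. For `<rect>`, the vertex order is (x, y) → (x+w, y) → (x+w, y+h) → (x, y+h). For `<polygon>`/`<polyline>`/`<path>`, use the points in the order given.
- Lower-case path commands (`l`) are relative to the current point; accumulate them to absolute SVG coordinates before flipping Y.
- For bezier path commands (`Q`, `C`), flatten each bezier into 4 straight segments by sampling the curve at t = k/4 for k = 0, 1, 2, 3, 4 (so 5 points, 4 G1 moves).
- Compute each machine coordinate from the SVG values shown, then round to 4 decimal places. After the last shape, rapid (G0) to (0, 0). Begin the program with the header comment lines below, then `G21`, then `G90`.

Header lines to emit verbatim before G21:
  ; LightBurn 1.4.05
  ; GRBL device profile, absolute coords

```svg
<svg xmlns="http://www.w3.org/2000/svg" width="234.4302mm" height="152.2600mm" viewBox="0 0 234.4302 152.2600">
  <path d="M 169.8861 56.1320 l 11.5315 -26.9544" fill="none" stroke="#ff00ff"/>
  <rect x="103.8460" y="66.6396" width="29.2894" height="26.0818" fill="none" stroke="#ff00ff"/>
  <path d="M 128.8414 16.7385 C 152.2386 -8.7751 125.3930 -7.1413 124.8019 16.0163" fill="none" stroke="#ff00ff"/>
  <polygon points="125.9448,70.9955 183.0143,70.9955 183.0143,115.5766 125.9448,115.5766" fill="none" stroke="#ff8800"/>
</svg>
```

Since the viewBox matches the mm dimensions, user units are millimetres directly. The only transform is the Y-flip y_m = 152.2600 − y_svg.

Shape 1 is a line segment drawn with `<path>`. Its stroke #ff00ff means cut at S690, F1503. After flipping Y the toolpath is (169.8861,96.1280) → (181.4176,123.0824).

Shape 2 is a rectangle drawn with `<rect>`. Its stroke #ff00ff means cut at S690, F1503. After flipping Y the toolpath is (103.8460,85.6204) → (133.1354,85.6204) → (133.1354,59.5386) → (103.8460,59.5386) → (103.8460,85.6204), returning to the start.

Shape 3 is a cubic bezier drawn with `<path>`. Its stroke #ff00ff means cut at S690, F1503. After flipping Y the toolpath is (128.8414,135.5215) → (138.1640,149.6544) → (135.8173,154.1343) → (128.9727,149.4883) → (124.8019,136.2437).

Shape 4 is a rectangle drawn with `<polygon>`. Its stroke #ff8800 means engrave at S301, F3586. After flipping Y the toolpath is (125.9448,81.2645) → (183.0143,81.2645) → (183.0143,36.6834) → (125.9448,36.6834) → (125.9448,81.2645), returning to the start.

; LightBurn 1.4.05
; GRBL device profile, absolute coords
G21
G90
G0 X169.8861 Y96.1280
M4 S690
G1 X181.4176 Y123.0824 F1503
G0 X103.8460 Y85.6204
M4 S690
G1 X133.1354 Y85.6204 F1503
G1 X133.1354 Y59.5386
G1 X103.8460 Y59.5386
G1 X103.8460 Y85.6204
G0 X128.8414 Y135.5215
M4 S690
G1 X138.1640 Y149.6544 F1503
G1 X135.8173 Y154.1343
G1 X128.9727 Y149.4883
G1 X124.8019 Y136.2437
G0 X125.9448 Y81.2645
M4 S301
G1 X183.0143 Y81.2645 F3586
G1 X183.0143 Y36.6834
G1 X125.9448 Y36.6834
G1 X125.9448 Y81.2645
M5
G0 X0.0000 Y0.0000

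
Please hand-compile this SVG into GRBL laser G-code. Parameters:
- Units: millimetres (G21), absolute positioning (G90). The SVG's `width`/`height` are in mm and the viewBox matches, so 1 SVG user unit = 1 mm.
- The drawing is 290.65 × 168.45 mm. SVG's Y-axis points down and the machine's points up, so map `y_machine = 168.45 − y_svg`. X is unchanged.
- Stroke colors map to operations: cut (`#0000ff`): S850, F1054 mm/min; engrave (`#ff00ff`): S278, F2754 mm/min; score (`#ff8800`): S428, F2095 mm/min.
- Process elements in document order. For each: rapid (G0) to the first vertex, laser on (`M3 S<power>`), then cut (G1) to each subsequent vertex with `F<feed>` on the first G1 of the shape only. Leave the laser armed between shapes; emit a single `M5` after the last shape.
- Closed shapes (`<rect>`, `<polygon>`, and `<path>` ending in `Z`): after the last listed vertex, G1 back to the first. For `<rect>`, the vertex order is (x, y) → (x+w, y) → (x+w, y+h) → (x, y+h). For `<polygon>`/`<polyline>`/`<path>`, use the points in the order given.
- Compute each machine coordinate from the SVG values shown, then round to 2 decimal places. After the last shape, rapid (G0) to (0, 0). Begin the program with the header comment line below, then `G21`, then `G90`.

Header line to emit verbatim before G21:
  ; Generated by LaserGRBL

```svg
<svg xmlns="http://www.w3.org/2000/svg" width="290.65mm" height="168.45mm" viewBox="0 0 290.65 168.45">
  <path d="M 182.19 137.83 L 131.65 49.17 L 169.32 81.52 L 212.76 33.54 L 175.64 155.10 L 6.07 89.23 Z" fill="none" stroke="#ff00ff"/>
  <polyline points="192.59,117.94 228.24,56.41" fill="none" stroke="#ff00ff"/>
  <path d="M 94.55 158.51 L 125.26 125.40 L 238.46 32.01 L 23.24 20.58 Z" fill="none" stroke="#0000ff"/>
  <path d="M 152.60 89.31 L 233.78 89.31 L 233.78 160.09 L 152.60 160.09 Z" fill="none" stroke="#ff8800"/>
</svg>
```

1 u = 1 mm; y_m = 168.45 − y.

[1] `<path>` closed polygon, #ff00ff→engrave S278 F2754: (182.19,30.62) → (131.65,119.28) → (169.32,86.93) → (212.76,134.91) → (175.64,13.35) → (6.07,79.22) → (182.19,30.62) (closed)

[2] `<polyline>` line segment, #ff00ff→engrave S278 F2754: (192.59,50.51) → (228.24,112.04)

[3] `<path>` closed polygon, #0000ff→cut S850 F1054: (94.55,9.94) → (125.26,43.05) → (238.46,136.44) → (23.24,147.87) → (94.55,9.94) (closed)

[4] `<path>` rectangle, #ff8800→score S428 F2095: (152.60,79.14) → (233.78,79.14) → (233.78,8.36) → (152.60,8.36) → (152.60,79.14) (closed)

; Generated by LaserGRBL
G21
G90
G0 X182.19 Y30.62
M3 S278
G1 X131.65 Y119.28 F2754
G1 X169.32 Y86.93
G1 X212.76 Y134.91
G1 X175.64 Y13.35
G1 X6.07 Y79.22
G1 X182.19 Y30.62
G0 X192.59 Y50.51
M3 S278
G1 X228.24 Y112.04 F2754
G0 X94.55 Y9.94
M3 S850
G1 X125.26 Y43.05 F1054
G1 X238.46 Y136.44
G1 X23.24 Y147.87
G1 X94.55 Y9.94
G0 X152.60 Y79.14
M3 S428
G1 X233.78 Y79.14 F2095
G1 X233.78 Y8.36
G1 X152.60 Y8.36
G1 X152.60 Y79.14
M5
G0 X0.00 Y0.00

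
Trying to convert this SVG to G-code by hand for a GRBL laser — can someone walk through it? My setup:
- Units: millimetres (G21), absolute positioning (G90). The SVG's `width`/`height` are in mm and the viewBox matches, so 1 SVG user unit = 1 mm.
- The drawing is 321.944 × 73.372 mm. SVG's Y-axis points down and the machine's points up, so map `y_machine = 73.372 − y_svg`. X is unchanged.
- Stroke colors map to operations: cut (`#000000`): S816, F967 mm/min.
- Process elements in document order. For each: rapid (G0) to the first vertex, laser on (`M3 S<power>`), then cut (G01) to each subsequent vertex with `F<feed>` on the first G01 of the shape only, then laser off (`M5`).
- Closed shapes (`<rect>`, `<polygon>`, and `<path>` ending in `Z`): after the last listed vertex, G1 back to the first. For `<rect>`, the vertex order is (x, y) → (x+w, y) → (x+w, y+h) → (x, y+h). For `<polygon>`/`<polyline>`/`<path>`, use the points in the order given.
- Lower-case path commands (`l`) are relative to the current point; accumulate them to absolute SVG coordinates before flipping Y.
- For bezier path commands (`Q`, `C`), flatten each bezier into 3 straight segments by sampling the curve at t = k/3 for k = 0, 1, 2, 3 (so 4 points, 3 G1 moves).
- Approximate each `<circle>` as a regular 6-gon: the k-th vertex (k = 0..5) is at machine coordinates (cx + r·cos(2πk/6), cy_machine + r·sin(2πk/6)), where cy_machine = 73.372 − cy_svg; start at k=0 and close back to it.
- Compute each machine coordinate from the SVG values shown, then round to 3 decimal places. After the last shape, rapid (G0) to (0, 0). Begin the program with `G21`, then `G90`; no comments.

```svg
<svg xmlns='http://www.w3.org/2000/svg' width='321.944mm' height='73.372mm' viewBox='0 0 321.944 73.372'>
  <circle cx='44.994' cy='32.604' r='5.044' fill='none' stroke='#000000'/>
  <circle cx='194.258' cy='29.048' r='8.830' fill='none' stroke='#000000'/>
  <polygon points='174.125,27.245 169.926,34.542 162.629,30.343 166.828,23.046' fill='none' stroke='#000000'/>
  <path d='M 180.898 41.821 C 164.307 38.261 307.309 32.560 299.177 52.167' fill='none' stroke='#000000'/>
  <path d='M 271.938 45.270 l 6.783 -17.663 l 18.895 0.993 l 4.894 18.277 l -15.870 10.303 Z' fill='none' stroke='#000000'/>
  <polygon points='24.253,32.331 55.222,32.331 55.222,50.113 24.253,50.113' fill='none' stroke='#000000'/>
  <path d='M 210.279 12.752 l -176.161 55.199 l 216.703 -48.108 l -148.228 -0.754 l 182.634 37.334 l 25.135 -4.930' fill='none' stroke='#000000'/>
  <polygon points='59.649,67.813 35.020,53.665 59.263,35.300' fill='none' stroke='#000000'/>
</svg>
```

G21
G90
G0 X50.038 Y40.768
M3 S816
G01 X47.516 Y45.136 F967
G01 X42.472 Y45.136
G01 X39.950 Y40.768
G01 X42.472 Y36.400
G01 X47.516 Y36.400
G01 X50.038 Y40.768
M5
G0 X203.088 Y44.324
M3 S816
G01 X198.673 Y51.971 F967
G01 X189.843 Y51.971
G01 X185.428 Y44.324
G01 X189.843 Y36.677
G01 X198.673 Y36.677
G01 X203.088 Y44.324
M5
G0 X174.125 Y46.127
M3 S816
G01 X169.926 Y38.830 F967
G01 X162.629 Y43.029
G01 X166.828 Y50.326
G01 X174.125 Y46.127
M5
G0 X180.898 Y31.551
M3 S816
G01 X205.996 Y34.808 F967
G01 X268.439 Y33.393
G01 X299.177 Y21.205
M5
G0 X271.938 Y28.102
M3 S816
G01 X278.721 Y45.765 F967
G01 X297.616 Y44.772
G01 X302.510 Y26.495
G01 X286.640 Y16.192
G01 X271.938 Y28.102
M5
G0 X24.253 Y41.041
M3 S816
G01 X55.222 Y41.041 F967
G01 X55.222 Y23.259
G01 X24.253 Y23.259
G01 X24.253 Y41.041
M5
G0 X210.279 Y60.620
M3 S816
G01 X34.118 Y5.421 F967
G01 X250.821 Y53.529
G01 X102.593 Y54.283
G01 X285.227 Y16.949
G01 X310.362 Y21.879
M5
G0 X59.649 Y5.559
M3 S816
G01 X35.020 Y19.707 F967
G01 X59.263 Y38.072
G01 X59.649 Y5.559
M5
G0 X0.000 Y0.000

viewBox `0 0 321.944 73.372` with mm width/height → 1 unit = 1 mm. Flip: y_m = 73.372 − y_svg.

**Shape 1** — `<circle>` circle, stroke `#000000` → cut (S816, F967). Machine vertices: (50.038,40.768) → (47.516,45.136) → (42.472,45.136) → (39.950,40.768) → (42.472,36.400) → (47.516,36.400) → (50.038,40.768). Closed: final G1 returns to the first vertex.

**Shape 2** — `<circle>` circle, stroke `#000000` → cut (S816, F967). Machine vertices: (203.088,44.324) → (198.673,51.971) → (189.843,51.971) → (185.428,44.324) → (189.843,36.677) → (198.673,36.677) → (203.088,44.324). Closed: final G1 returns to the first vertex.

**Shape 3** — `<polygon>` regular polygon, stroke `#000000` → cut (S816, F967). Machine vertices: (174.125,46.127) → (169.926,38.830) → (162.629,43.029) → (166.828,50.326) → (174.125,46.127). Closed: final G1 returns to the first vertex.

**Shape 4** — `<path>` cubic bezier, stroke `#000000` → cut (S816, F967). Control points (SVG): P0=(180.898,41.821), P1=(164.307,38.261), P2=(307.309,32.560), P3=(299.177,52.167); sampled at t=k/3. Machine vertices: (180.898,31.551) → (205.996,34.808) → (268.439,33.393) → (299.177,21.205). Open path.

**Shape 5** — `<path>` regular polygon, stroke `#000000` → cut (S816, F967). Machine vertices: (271.938,28.102) → (278.721,45.765) → (297.616,44.772) → (302.510,26.495) → (286.640,16.192) → (271.938,28.102). Closed: final G1 returns to the first vertex.

**Shape 6** — `<polygon>` rectangle, stroke `#000000` → cut (S816, F967). Machine vertices: (24.253,41.041) → (55.222,41.041) → (55.222,23.259) → (24.253,23.259) → (24.253,41.041). Closed: final G1 returns to the first vertex.

**Shape 7** — `<path>` open polyline, stroke `#000000` → cut (S816, F967). Machine vertices: (210.279,60.620) → (34.118,5.421) → (250.821,53.529) → (102.593,54.283) → (285.227,16.949) → (310.362,21.879). Open path.

**Shape 8** — `<polygon>` closed polygon, stroke `#000000` → cut (S816, F967). Machine vertices: (59.649,5.559) → (35.020,19.707) → (59.263,38.072) → (59.649,5.559). Closed: final G1 returns to the first vertex.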